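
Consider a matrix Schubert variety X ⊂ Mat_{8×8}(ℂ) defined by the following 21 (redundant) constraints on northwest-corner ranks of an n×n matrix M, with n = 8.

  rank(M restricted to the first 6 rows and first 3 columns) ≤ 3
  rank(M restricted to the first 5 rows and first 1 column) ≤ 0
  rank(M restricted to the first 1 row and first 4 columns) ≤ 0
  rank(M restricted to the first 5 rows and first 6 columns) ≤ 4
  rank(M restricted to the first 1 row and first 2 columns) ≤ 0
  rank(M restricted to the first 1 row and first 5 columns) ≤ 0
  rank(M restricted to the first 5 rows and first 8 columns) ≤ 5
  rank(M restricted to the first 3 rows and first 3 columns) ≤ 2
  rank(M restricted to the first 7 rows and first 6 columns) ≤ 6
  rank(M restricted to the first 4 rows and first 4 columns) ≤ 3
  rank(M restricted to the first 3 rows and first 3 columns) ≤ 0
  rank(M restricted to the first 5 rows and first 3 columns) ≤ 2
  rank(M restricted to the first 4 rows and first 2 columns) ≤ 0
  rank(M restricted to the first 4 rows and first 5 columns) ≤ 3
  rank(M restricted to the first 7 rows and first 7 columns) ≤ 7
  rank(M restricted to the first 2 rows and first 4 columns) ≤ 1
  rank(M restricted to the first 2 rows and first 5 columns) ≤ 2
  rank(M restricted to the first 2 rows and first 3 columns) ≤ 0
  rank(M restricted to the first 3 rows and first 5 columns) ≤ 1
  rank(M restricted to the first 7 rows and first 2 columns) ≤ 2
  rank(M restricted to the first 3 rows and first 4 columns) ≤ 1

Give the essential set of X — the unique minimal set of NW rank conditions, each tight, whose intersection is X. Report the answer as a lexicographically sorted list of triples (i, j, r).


Computing R[i][j] = min implied NW-rank bound (n=8, 21 conditions):

  0 | 0 | 0 | 0 | 0 | 1 | 1 | 1
  0 | 0 | 0 | 1 | 1 | 2 | 2 | 2
  0 | 0 | 0 | 1 | 1 | 2 | 3 | 3
  0 | 0 | 1 | 2 | 2 | 3 | 4 | 4
  0 | 1 | 2 | 3 | 3 | 4 | 5 | 5
  1 | 2 | 3 | 4 | 4 | 5 | 6 | 6
  1 | 2 | 3 | 4 | 5 | 6 | 7 | 7
  1 | 2 | 3 | 4 | 5 | 6 | 7 | 8

second differences of R give the permutation w = (6, 4, 7, 3, 2, 1, 5, 8).

5 SE-corners of the 15-cell Rothe diagram give Ess(w):

[(1, 5, 0), (3, 3, 0), (3, 5, 1), (4, 2, 0), (5, 1, 0)]


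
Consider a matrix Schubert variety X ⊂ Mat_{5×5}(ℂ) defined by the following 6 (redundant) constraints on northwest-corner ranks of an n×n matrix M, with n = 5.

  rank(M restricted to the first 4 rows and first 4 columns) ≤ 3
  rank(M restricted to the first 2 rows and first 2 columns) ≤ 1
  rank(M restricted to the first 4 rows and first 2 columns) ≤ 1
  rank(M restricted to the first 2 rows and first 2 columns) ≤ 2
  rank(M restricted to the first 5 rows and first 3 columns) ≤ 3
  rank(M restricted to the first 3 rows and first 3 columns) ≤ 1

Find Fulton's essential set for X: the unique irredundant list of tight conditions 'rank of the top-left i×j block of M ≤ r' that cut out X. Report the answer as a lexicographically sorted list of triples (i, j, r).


Computing R[i][j] = min implied NW-rank bound (n=5, 6 conditions):

  1  1  1  1  1
  1  1  1  2  2
  1  1  1  2  3
  1  1  2  3  4
  1  2  3  4  5

reading off 1-entries of Δ²R: w = (1, 4, 5, 3, 2).

|D(w)|=5, |Ess(w)|=2:

[(3, 3, 1), (4, 2, 1)]


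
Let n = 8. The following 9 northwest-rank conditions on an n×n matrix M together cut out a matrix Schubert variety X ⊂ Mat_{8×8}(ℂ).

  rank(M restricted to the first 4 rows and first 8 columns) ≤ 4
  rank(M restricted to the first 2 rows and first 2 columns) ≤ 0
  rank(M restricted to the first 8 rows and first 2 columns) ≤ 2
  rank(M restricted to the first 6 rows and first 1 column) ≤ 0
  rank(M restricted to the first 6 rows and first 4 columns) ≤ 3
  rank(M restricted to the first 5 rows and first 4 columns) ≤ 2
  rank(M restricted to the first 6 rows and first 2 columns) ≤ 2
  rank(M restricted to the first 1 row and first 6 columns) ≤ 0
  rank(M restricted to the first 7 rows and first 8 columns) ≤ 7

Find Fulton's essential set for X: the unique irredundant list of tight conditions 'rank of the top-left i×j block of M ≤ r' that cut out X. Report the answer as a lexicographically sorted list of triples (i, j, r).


Recovering R(i,j) via the rank-extension bound from the 9 conditions:

  R[1]: 0 | 0 | 0 | 0 | 0 | 0 | 1 | 1
  R[2]: 0 | 0 | 1 | 1 | 1 | 1 | 2 | 2
  R[3]: 0 | 1 | 2 | 2 | 2 | 2 | 3 | 3
  R[4]: 0 | 1 | 2 | 2 | 3 | 3 | 4 | 4
  R[5]: 0 | 1 | 2 | 2 | 3 | 4 | 5 | 5
  R[6]: 0 | 1 | 2 | 3 | 4 | 5 | 6 | 6
  R[7]: 1 | 2 | 3 | 4 | 5 | 6 | 7 | 7
  R[8]: 1 | 2 | 3 | 4 | 5 | 6 | 7 | 8

hence w(1..8) = (7, 3, 2, 5, 6, 4, 1, 8).

4 SE-corners of the 14-cell Rothe diagram give Ess(w):

[(1, 6, 0), (2, 2, 0), (5, 4, 2), (6, 1, 0)]


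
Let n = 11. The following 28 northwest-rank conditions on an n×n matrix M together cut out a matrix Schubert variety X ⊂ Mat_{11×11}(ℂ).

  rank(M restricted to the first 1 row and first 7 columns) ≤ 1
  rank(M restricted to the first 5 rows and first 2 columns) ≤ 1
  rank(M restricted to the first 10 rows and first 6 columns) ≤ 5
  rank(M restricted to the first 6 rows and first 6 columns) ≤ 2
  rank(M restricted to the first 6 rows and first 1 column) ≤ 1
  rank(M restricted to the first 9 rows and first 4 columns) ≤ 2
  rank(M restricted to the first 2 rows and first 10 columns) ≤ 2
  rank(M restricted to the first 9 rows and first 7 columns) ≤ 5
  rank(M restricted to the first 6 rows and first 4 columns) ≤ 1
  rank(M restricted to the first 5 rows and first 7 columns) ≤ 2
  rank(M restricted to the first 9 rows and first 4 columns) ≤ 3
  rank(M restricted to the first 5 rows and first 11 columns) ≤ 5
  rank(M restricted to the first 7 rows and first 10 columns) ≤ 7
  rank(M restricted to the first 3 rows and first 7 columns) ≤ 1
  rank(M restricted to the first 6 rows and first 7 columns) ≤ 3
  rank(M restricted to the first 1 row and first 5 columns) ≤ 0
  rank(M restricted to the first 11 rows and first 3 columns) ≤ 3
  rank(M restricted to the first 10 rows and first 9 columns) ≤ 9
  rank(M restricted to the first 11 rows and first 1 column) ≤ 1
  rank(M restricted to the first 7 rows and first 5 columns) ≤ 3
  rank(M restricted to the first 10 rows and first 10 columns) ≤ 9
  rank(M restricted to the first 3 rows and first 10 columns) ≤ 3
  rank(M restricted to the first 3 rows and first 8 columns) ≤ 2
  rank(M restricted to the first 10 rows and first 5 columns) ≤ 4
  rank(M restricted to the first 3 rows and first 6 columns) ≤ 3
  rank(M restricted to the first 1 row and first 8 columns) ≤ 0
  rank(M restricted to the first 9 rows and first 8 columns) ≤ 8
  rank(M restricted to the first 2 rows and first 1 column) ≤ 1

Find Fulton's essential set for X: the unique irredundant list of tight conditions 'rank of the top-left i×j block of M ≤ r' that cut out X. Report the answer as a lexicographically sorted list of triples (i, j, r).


Propagating the 28 rank bounds to every northwest block:

  0 0 0 0 0 0 0 0 1 1 1
  1 1 1 1 1 1 1 1 2 2 2
  1 1 1 1 1 1 1 2 3 3 3
  1 1 1 1 2 2 2 3 4 4 4
  1 1 1 1 2 2 2 3 4 5 5
  1 1 1 1 2 2 3 4 5 6 6
  1 2 2 2 3 3 4 5 6 7 7
  1 2 2 2 3 4 5 6 7 8 8
  1 2 2 2 3 4 5 6 7 8 9
  1 2 3 3 4 5 6 7 8 9 10
  1 2 3 4 5 6 7 8 9 10 11

second differences of R give the permutation w = (9, 1, 8, 5, 10, 7, 2, 6, 11, 3, 4).

Fulton essential set (6 of the 30 Rothe cells):

[(1, 8, 0), (3, 7, 1), (5, 7, 2), (6, 4, 1), (6, 6, 2), (9, 4, 2)]


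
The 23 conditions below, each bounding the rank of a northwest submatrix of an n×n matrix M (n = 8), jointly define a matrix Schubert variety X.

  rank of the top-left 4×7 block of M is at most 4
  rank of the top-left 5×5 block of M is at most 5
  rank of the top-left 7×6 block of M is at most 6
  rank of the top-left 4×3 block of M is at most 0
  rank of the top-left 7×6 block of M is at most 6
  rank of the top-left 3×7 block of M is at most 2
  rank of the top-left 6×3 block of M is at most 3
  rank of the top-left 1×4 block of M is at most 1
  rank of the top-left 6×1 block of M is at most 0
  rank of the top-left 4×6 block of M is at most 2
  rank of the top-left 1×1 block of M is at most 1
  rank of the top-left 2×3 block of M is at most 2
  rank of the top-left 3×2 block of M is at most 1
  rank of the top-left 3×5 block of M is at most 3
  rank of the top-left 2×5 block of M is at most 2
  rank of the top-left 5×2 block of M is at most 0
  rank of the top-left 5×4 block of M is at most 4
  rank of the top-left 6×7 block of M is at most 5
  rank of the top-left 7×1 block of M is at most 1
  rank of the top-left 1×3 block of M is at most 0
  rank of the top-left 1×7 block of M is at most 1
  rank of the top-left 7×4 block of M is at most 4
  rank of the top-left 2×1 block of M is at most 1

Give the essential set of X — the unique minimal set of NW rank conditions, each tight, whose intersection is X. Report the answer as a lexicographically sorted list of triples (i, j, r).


Reconstructing r_w from the 23 given conditions:

  i=1: 0  0  0  1  1  1  1  1
  i=2: 0  0  0  1  2  2  2  2
  i=3: 0  0  0  1  2  2  2  3
  i=4: 0  0  0  1  2  2  3  4
  i=5: 0  0  1  2  3  3  4  5
  i=6: 0  1  2  3  4  4  5  6
  i=7: 1  2  3  4  5  5  6  7
  i=8: 1  2  3  4  5  6  7  8

the unique w with this rank table is (4, 5, 8, 7, 3, 2, 1, 6).

Rothe diagram D(w) (18 cells), 5 SE-corners (essential conditions):

[(3, 7, 2), (4, 3, 0), (4, 6, 2), (5, 2, 0), (6, 1, 0)]


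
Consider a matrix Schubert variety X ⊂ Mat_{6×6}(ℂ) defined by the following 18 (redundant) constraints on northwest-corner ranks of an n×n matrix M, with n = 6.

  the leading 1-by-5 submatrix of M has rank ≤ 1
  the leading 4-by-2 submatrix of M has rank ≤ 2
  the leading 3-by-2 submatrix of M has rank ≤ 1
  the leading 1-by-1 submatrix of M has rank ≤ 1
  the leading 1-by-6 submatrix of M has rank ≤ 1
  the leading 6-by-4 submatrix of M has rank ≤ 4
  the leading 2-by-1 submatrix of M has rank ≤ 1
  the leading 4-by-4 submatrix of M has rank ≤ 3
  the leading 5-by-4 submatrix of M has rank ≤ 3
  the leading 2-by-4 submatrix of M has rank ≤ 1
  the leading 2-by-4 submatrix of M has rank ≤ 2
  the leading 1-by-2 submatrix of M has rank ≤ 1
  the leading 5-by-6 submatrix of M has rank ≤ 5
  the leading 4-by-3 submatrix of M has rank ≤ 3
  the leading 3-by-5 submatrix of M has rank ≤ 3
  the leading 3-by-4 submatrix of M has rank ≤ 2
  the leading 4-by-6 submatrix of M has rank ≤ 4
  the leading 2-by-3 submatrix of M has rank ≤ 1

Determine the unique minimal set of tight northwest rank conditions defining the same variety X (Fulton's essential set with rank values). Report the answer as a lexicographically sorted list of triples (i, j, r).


The tightest implied rank at each (i,j), from the 18 conditions:

  row 1: 1 1 1 1 1 1
  row 2: 1 1 1 1 2 2
  row 3: 1 1 2 2 3 3
  row 4: 1 2 3 3 4 4
  row 5: 1 2 3 3 4 5
  row 6: 1 2 3 4 5 6

giving w = (1, 5, 3, 2, 6, 4) via Δ²R.

3 SE-corners of the 5-cell Rothe diagram give Ess(w):

[(2, 4, 1), (3, 2, 1), (5, 4, 3)]


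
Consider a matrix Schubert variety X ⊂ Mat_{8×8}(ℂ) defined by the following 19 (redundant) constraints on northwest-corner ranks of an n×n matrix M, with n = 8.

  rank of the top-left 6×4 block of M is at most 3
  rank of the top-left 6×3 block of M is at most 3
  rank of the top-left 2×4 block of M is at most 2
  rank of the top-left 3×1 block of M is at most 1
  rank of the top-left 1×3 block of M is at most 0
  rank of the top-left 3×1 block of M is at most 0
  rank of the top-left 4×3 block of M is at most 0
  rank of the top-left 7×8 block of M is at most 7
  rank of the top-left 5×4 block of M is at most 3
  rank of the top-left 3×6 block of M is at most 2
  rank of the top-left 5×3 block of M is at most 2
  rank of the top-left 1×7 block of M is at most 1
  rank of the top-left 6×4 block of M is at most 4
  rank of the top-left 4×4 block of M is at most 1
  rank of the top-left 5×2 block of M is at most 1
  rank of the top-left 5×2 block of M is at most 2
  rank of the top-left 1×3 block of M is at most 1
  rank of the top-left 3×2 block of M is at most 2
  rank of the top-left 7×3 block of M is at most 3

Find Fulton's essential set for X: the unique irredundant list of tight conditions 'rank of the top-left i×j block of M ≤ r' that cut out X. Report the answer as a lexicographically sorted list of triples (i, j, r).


The tightest implied rank at each (i,j), from the 19 conditions:

  i=1: 0  0  0  1  1  1  1  1
  i=2: 0  0  0  1  2  2  2  2
  i=3: 0  0  0  1  2  2  3  3
  i=4: 0  0  0  1  2  3  4  4
  i=5: 1  1  1  2  3  4  5  5
  i=6: 1  2  2  3  4  5  6  6
  i=7: 1  2  3  4  5  6  7  7
  i=8: 1  2  3  4  5  6  7  8

reading off 1-entries of Δ²R: w = (4, 5, 7, 6, 1, 2, 3, 8).

Rothe diagram D(w) (13 cells), 2 SE-corners (essential conditions):

[(3, 6, 2), (4, 3, 0)]


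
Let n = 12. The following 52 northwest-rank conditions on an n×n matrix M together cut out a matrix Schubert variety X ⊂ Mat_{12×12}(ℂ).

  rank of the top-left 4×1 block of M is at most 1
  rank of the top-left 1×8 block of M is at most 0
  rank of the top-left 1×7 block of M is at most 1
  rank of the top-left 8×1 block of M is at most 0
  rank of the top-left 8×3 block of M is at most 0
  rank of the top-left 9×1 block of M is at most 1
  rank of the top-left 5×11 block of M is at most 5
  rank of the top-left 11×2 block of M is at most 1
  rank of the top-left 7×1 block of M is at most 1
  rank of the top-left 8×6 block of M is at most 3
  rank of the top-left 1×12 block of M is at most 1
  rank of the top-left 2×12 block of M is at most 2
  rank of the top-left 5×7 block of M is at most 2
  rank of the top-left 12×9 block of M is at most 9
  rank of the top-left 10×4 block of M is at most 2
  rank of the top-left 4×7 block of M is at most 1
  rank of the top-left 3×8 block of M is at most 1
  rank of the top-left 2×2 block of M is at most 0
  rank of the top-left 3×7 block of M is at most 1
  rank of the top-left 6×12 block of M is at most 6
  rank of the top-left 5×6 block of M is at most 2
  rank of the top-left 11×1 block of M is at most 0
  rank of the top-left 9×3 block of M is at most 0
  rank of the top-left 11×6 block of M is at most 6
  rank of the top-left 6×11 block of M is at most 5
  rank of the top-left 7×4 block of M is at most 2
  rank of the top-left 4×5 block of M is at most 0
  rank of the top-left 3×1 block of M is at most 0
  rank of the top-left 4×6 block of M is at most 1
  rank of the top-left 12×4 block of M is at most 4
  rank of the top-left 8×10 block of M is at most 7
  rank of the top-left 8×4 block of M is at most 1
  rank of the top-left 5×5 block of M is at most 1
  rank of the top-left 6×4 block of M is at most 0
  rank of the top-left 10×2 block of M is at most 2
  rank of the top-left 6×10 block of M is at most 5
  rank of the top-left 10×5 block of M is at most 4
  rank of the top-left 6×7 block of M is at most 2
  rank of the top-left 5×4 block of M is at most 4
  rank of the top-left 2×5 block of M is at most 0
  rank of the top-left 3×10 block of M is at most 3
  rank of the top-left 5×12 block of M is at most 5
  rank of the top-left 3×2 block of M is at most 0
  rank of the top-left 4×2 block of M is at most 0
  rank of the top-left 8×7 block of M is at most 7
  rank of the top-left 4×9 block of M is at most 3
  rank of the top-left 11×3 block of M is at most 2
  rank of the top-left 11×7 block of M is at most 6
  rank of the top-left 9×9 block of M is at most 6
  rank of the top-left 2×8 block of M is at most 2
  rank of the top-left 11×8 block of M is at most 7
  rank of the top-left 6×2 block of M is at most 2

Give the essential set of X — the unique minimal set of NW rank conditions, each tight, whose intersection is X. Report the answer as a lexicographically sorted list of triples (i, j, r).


The tightest implied rank at each (i,j), from the 52 conditions:

  row 1: 0 | 0 | 0 | 0 | 0 | 0 | 0 | 0 | 1 | 1 | 1 | 1
  row 2: 0 | 0 | 0 | 0 | 0 | 1 | 1 | 1 | 2 | 2 | 2 | 2
  row 3: 0 | 0 | 0 | 0 | 0 | 1 | 1 | 1 | 2 | 3 | 3 | 3
  row 4: 0 | 0 | 0 | 0 | 0 | 1 | 1 | 2 | 3 | 4 | 4 | 4
  row 5: 0 | 0 | 0 | 0 | 1 | 2 | 2 | 3 | 4 | 5 | 5 | 5
  row 6: 0 | 0 | 0 | 0 | 1 | 2 | 2 | 3 | 4 | 5 | 5 | 6
  row 7: 0 | 0 | 0 | 1 | 2 | 3 | 3 | 4 | 5 | 6 | 6 | 7
  row 8: 0 | 0 | 0 | 1 | 2 | 3 | 4 | 5 | 6 | 7 | 7 | 8
  row 9: 0 | 0 | 0 | 1 | 2 | 3 | 4 | 5 | 6 | 7 | 8 | 9
  row 10: 0 | 1 | 1 | 2 | 3 | 4 | 5 | 6 | 7 | 8 | 9 | 10
  row 11: 0 | 1 | 2 | 3 | 4 | 5 | 6 | 7 | 8 | 9 | 10 | 11
  row 12: 1 | 2 | 3 | 4 | 5 | 6 | 7 | 8 | 9 | 10 | 11 | 12

the unique w with this rank table is (9, 6, 10, 8, 5, 12, 4, 7, 11, 2, 3, 1).

9 SE-corners of the 47-cell Rothe diagram give Ess(w):

[(1, 8, 0), (3, 8, 1), (4, 5, 0), (4, 7, 1), (6, 4, 0), (6, 7, 2), (6, 11, 5), (9, 3, 0), (11, 1, 0)]


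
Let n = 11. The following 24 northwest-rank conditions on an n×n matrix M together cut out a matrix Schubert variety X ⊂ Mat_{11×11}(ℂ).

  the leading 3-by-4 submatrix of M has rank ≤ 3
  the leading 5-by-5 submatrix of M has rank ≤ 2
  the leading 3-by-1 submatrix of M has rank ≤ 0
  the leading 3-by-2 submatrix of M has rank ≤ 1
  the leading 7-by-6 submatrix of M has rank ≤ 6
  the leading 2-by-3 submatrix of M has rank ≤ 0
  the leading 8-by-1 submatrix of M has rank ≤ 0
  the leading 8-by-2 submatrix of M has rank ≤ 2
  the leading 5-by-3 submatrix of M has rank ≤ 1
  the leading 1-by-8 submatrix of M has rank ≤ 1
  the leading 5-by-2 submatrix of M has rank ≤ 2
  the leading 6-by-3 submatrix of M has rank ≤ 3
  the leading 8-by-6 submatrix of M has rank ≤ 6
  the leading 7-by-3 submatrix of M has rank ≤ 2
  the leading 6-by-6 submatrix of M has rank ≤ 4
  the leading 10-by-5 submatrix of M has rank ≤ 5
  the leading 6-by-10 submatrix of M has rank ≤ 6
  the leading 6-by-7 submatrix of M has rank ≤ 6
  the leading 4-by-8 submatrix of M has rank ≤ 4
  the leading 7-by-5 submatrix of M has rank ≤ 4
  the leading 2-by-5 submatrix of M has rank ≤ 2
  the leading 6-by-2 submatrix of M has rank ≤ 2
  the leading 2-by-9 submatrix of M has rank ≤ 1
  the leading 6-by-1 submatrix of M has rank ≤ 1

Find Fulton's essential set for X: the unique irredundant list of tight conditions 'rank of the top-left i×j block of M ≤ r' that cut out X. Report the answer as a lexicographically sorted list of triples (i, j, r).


Recovering R(i,j) via the rank-extension bound from the 24 conditions:

  R[1]: 0, 0, 0, 1, 1, 1, 1, 1, 1, 1, 1
  R[2]: 0, 0, 0, 1, 1, 1, 1, 1, 1, 2, 2
  R[3]: 0, 1, 1, 2, 2, 2, 2, 2, 2, 3, 3
  R[4]: 0, 1, 1, 2, 2, 3, 3, 3, 3, 4, 4
  R[5]: 0, 1, 1, 2, 2, 3, 4, 4, 4, 5, 5
  R[6]: 0, 1, 2, 3, 3, 4, 5, 5, 5, 6, 6
  R[7]: 0, 1, 2, 3, 4, 5, 6, 6, 6, 7, 7
  R[8]: 0, 1, 2, 3, 4, 5, 6, 7, 7, 8, 8
  R[9]: 1, 2, 3, 4, 5, 6, 7, 8, 8, 9, 9
  R[10]: 1, 2, 3, 4, 5, 6, 7, 8, 9, 10, 10
  R[11]: 1, 2, 3, 4, 5, 6, 7, 8, 9, 10, 11

hence w(1..11) = (4, 10, 2, 6, 7, 3, 5, 8, 1, 9, 11).

D(w) has 21 cells with 5 SE-corners; essential set:

[(2, 3, 0), (2, 9, 1), (5, 3, 1), (5, 5, 2), (8, 1, 0)]


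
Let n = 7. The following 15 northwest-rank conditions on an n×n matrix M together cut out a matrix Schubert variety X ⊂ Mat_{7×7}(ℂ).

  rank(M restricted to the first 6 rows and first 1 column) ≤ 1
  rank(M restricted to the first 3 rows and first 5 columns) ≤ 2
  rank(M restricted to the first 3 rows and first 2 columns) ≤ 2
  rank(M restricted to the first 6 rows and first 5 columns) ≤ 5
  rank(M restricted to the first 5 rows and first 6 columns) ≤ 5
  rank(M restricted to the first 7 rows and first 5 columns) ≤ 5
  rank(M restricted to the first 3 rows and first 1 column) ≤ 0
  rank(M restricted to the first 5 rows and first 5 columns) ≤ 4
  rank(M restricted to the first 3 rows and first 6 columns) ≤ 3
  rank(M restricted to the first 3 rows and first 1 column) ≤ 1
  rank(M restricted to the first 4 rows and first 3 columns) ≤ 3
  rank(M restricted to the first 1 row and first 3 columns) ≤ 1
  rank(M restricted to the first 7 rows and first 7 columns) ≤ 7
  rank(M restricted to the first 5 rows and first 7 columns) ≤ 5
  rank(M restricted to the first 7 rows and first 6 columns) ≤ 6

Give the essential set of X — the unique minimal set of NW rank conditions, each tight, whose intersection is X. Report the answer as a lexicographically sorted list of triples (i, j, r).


Recovering R(i,j) via the rank-extension bound from the 15 conditions:

  R[1]: 0 1 1 1 1 1 1
  R[2]: 0 1 2 2 2 2 2
  R[3]: 0 1 2 2 2 3 3
  R[4]: 1 2 3 3 3 4 4
  R[5]: 1 2 3 4 4 5 5
  R[6]: 1 2 3 4 5 6 6
  R[7]: 1 2 3 4 5 6 7

giving w = (2, 3, 6, 1, 4, 5, 7) via Δ²R.

|D(w)|=5, |Ess(w)|=2:

[(3, 1, 0), (3, 5, 2)]


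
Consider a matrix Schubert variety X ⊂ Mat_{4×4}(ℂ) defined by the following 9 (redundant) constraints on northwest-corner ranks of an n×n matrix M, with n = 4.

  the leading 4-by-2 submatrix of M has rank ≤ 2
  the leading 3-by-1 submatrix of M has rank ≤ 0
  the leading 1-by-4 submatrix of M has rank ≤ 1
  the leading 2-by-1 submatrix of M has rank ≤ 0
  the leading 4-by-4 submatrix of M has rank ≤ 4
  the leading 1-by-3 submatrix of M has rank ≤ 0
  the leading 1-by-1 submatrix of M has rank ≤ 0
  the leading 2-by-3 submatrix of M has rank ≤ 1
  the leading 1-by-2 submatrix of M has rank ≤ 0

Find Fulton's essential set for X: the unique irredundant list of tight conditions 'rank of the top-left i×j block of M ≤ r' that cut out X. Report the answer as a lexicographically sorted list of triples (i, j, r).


Reconstructing r_w from the 9 given conditions:

  row 1: 0, 0, 0, 1
  row 2: 0, 1, 1, 2
  row 3: 0, 1, 2, 3
  row 4: 1, 2, 3, 4

hence w(1..4) = (4, 2, 3, 1).

|D(w)|=5, |Ess(w)|=2:

[(1, 3, 0), (3, 1, 0)]


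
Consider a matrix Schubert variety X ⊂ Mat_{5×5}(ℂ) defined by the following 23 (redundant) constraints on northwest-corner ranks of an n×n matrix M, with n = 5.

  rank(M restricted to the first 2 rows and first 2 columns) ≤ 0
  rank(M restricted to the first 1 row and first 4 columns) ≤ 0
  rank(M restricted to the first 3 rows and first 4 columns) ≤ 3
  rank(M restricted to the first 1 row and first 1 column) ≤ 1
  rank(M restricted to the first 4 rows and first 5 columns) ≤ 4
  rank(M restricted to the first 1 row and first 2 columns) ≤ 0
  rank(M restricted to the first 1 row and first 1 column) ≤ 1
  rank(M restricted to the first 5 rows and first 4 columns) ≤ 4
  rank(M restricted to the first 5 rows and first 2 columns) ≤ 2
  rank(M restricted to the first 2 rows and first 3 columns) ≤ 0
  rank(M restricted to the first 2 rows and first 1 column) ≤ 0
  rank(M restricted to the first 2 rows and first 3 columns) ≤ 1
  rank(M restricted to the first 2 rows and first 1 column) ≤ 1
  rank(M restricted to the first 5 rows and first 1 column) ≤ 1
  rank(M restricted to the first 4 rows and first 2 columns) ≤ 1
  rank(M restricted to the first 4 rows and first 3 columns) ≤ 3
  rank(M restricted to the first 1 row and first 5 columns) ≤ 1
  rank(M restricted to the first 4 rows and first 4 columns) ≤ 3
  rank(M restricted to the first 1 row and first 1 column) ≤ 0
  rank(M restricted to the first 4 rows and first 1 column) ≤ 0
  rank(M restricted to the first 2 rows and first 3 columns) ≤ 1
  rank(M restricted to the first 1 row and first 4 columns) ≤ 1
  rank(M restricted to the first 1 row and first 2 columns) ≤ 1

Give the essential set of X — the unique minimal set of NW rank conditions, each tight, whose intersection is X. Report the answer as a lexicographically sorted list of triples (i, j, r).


The tightest implied rank at each (i,j), from the 23 conditions:

  i=1: 0, 0, 0, 0, 1
  i=2: 0, 0, 0, 1, 2
  i=3: 0, 1, 1, 2, 3
  i=4: 0, 1, 2, 3, 4
  i=5: 1, 2, 3, 4, 5

reading off 1-entries of Δ²R: w = (5, 4, 2, 3, 1).

Fulton essential set (3 of the 9 Rothe cells):

[(1, 4, 0), (2, 3, 0), (4, 1, 0)]


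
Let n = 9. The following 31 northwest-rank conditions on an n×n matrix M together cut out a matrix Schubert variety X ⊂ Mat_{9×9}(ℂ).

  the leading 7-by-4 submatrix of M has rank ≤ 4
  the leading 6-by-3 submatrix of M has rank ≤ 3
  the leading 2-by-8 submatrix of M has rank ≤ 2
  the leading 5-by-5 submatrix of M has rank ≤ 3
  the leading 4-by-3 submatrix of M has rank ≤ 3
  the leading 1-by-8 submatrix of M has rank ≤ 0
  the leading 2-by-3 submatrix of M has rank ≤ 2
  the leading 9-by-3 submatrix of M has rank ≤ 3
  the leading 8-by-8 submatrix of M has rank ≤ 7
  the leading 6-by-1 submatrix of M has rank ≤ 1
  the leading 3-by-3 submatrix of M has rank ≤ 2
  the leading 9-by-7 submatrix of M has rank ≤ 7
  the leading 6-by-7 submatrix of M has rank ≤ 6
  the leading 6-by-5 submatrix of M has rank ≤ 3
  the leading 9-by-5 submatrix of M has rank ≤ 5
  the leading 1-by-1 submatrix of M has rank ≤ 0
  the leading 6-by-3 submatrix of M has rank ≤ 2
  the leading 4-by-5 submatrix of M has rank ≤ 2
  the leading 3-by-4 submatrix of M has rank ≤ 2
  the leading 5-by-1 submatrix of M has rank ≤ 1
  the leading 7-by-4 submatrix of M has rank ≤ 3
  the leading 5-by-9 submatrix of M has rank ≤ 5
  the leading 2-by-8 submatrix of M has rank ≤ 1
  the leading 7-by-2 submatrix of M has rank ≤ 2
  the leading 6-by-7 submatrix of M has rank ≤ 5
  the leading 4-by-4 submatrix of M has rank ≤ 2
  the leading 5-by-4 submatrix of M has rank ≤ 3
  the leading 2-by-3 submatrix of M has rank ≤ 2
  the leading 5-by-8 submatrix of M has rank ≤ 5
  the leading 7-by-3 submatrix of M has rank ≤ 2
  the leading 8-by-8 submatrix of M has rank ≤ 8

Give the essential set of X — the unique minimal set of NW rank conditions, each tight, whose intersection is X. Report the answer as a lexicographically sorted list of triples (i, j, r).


The tightest implied rank at each (i,j), from the 31 conditions:

  row 1: 0  0  0  0  0  0  0  0  1
  row 2: 1  1  1  1  1  1  1  1  2
  row 3: 1  2  2  2  2  2  2  2  3
  row 4: 1  2  2  2  2  3  3  3  4
  row 5: 1  2  2  3  3  4  4  4  5
  row 6: 1  2  2  3  3  4  5  5  6
  row 7: 1  2  2  3  4  5  6  6  7
  row 8: 1  2  3  4  5  6  7  7  8
  row 9: 1  2  3  4  5  6  7  8  9

reading off 1-entries of Δ²R: w = (9, 1, 2, 6, 4, 7, 5, 3, 8).

Fulton essential set (4 of the 15 Rothe cells):

[(1, 8, 0), (4, 5, 2), (6, 5, 3), (7, 3, 2)]


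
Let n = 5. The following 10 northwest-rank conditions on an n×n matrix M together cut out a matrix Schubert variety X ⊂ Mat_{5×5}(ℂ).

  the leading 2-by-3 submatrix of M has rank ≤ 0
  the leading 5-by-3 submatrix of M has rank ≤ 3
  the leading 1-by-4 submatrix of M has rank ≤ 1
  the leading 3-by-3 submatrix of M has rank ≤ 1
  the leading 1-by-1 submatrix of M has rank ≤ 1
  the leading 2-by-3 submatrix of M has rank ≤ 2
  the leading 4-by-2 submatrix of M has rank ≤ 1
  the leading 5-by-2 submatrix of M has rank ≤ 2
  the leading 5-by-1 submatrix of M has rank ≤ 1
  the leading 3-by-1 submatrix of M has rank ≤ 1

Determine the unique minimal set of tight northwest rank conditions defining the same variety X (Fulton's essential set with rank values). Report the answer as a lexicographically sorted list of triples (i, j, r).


Computing R[i][j] = min implied NW-rank bound (n=5, 10 conditions):

  i=1: 0  0  0  1  1
  i=2: 0  0  0  1  2
  i=3: 1  1  1  2  3
  i=4: 1  1  2  3  4
  i=5: 1  2  3  4  5

hence w(1..5) = (4, 5, 1, 3, 2).

Fulton essential set (2 of the 7 Rothe cells):

[(2, 3, 0), (4, 2, 1)]


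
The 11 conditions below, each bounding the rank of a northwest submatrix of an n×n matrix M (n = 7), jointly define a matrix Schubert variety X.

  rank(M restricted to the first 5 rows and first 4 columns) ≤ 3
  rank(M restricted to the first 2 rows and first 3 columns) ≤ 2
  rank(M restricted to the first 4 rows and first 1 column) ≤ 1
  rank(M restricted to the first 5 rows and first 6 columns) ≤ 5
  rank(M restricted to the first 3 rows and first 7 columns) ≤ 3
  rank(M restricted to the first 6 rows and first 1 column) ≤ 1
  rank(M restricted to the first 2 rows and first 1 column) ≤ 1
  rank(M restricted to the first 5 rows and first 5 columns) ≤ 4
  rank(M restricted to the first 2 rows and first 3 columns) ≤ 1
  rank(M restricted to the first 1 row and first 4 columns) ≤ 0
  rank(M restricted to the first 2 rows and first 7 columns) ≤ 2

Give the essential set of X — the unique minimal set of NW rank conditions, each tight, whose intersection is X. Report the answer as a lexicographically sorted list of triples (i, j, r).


Propagating the 11 rank bounds to every northwest block:

  R[1]: 0, 0, 0, 0, 1, 1, 1
  R[2]: 1, 1, 1, 1, 2, 2, 2
  R[3]: 1, 2, 2, 2, 3, 3, 3
  R[4]: 1, 2, 3, 3, 4, 4, 4
  R[5]: 1, 2, 3, 3, 4, 5, 5
  R[6]: 1, 2, 3, 4, 5, 6, 6
  R[7]: 1, 2, 3, 4, 5, 6, 7

hence w(1..7) = (5, 1, 2, 3, 6, 4, 7).

|D(w)|=5, |Ess(w)|=2:

[(1, 4, 0), (5, 4, 3)]


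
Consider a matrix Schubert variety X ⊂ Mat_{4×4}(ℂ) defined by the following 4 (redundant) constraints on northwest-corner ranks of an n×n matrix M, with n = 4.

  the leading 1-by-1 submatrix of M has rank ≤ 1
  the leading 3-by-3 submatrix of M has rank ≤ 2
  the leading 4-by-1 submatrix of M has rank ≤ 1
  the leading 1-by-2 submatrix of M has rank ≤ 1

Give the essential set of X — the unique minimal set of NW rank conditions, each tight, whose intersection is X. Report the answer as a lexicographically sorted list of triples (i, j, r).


The tightest implied rank at each (i,j), from the 4 conditions:

  i=1: 1  1  1  1
  i=2: 1  2  2  2
  i=3: 1  2  2  3
  i=4: 1  2  3  4

second differences of R give the permutation w = (1, 2, 4, 3).

ℓ(w)=1; the 1 essential cell (i,j,r):

[(3, 3, 2)]


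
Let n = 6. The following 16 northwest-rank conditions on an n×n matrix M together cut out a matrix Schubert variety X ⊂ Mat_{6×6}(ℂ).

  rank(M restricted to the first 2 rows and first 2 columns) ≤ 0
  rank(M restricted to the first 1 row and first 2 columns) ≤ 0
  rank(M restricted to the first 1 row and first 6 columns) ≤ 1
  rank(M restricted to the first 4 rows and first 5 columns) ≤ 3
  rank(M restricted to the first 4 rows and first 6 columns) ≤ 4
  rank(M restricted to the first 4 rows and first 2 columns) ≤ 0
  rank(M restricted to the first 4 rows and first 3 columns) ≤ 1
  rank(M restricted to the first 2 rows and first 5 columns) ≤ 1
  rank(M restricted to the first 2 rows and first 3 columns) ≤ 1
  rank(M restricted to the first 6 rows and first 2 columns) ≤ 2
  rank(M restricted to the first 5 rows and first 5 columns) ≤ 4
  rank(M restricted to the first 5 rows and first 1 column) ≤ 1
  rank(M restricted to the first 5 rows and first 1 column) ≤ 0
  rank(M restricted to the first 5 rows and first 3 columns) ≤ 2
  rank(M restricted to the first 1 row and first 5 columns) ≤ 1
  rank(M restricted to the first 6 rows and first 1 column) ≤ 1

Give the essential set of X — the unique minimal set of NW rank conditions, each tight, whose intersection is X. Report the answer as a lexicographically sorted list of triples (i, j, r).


Reconstructing r_w from the 16 given conditions:

  R[1]: 0 0 1 1 1 1
  R[2]: 0 0 1 1 1 2
  R[3]: 0 0 1 2 2 3
  R[4]: 0 0 1 2 3 4
  R[5]: 0 1 2 3 4 5
  R[6]: 1 2 3 4 5 6

hence w(1..6) = (3, 6, 4, 5, 2, 1).

ℓ(w)=11; the 3 essential cells (i,j,r):

[(2, 5, 1), (4, 2, 0), (5, 1, 0)]


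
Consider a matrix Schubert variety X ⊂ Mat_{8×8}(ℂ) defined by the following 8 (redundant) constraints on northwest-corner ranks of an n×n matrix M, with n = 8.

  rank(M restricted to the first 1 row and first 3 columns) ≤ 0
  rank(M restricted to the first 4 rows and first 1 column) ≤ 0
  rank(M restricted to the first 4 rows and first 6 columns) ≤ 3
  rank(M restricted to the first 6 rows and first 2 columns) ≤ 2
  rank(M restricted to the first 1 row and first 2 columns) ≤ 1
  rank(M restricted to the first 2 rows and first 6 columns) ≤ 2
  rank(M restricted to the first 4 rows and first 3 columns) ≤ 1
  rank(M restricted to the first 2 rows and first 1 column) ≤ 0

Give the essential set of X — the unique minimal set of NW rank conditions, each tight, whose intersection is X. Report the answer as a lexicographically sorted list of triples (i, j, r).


Propagating the 8 rank bounds to every northwest block:

  R[1]: 0, 0, 0, 1, 1, 1, 1, 1
  R[2]: 0, 1, 1, 2, 2, 2, 2, 2
  R[3]: 0, 1, 1, 2, 3, 3, 3, 3
  R[4]: 0, 1, 1, 2, 3, 3, 4, 4
  R[5]: 1, 2, 2, 3, 4, 4, 5, 5
  R[6]: 1, 2, 3, 4, 5, 5, 6, 6
  R[7]: 1, 2, 3, 4, 5, 6, 7, 7
  R[8]: 1, 2, 3, 4, 5, 6, 7, 8

second differences of R give the permutation w = (4, 2, 5, 7, 1, 3, 6, 8).

D(w) has 9 cells with 4 SE-corners; essential set:

[(1, 3, 0), (4, 1, 0), (4, 3, 1), (4, 6, 3)]


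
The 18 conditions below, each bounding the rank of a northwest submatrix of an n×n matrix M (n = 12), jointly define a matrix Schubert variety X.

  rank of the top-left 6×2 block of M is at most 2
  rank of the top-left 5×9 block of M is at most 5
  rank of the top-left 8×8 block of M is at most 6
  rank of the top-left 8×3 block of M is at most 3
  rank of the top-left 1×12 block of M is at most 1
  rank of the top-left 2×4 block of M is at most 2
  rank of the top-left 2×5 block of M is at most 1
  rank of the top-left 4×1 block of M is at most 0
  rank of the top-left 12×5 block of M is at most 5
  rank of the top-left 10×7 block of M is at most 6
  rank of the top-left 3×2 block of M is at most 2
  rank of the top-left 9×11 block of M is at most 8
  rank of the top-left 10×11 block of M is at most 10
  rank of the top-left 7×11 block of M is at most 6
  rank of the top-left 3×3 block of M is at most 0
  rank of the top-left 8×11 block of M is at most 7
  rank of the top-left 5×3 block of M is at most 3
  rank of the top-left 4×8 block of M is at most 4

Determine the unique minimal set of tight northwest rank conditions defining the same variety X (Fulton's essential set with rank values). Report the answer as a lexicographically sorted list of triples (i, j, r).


The tightest implied rank at each (i,j), from the 18 conditions:

  row 1: 0, 0, 0, 1, 1, 1, 1, 1, 1, 1, 1, 1
  row 2: 0, 0, 0, 1, 1, 2, 2, 2, 2, 2, 2, 2
  row 3: 0, 0, 0, 1, 2, 3, 3, 3, 3, 3, 3, 3
  row 4: 0, 1, 1, 2, 3, 4, 4, 4, 4, 4, 4, 4
  row 5: 1, 2, 2, 3, 4, 5, 5, 5, 5, 5, 5, 5
  row 6: 1, 2, 3, 4, 5, 6, 6, 6, 6, 6, 6, 6
  row 7: 1, 2, 3, 4, 5, 6, 6, 6, 6, 6, 6, 7
  row 8: 1, 2, 3, 4, 5, 6, 6, 6, 7, 7, 7, 8
  row 9: 1, 2, 3, 4, 5, 6, 6, 7, 8, 8, 8, 9
  row 10: 1, 2, 3, 4, 5, 6, 6, 7, 8, 9, 9, 10
  row 11: 1, 2, 3, 4, 5, 6, 7, 8, 9, 10, 10, 11
  row 12: 1, 2, 3, 4, 5, 6, 7, 8, 9, 10, 11, 12

reading off 1-entries of Δ²R: w = (4, 6, 5, 2, 1, 3, 12, 9, 8, 10, 7, 11).

Fulton essential set (6 of the 20 Rothe cells):

[(2, 5, 1), (3, 3, 0), (4, 1, 0), (7, 11, 6), (8, 8, 6), (10, 7, 6)]


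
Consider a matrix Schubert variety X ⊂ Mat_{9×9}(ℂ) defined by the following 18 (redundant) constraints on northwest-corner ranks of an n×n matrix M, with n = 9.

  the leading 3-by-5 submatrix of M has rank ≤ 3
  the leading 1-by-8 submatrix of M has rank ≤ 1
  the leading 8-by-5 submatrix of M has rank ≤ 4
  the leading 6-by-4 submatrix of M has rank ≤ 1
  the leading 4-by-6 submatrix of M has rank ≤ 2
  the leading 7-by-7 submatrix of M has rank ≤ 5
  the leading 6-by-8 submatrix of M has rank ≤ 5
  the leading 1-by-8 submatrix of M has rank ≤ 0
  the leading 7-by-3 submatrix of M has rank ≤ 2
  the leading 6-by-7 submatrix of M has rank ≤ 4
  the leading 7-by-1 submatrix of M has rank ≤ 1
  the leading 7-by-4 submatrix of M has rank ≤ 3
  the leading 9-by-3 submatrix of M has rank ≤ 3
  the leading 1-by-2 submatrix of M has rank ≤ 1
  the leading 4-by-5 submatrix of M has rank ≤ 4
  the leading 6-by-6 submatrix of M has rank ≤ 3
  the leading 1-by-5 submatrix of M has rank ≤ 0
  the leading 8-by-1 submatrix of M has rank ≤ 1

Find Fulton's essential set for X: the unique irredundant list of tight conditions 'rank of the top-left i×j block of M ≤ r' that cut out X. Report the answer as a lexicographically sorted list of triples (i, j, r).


The tightest implied rank at each (i,j), from the 18 conditions:

  row 1: 0 | 0 | 0 | 0 | 0 | 0 | 0 | 0 | 1
  row 2: 1 | 1 | 1 | 1 | 1 | 1 | 1 | 1 | 2
  row 3: 1 | 1 | 1 | 1 | 2 | 2 | 2 | 2 | 3
  row 4: 1 | 1 | 1 | 1 | 2 | 2 | 3 | 3 | 4
  row 5: 1 | 1 | 1 | 1 | 2 | 3 | 4 | 4 | 5
  row 6: 1 | 1 | 1 | 1 | 2 | 3 | 4 | 5 | 6
  row 7: 1 | 2 | 2 | 2 | 3 | 4 | 5 | 6 | 7
  row 8: 1 | 2 | 3 | 3 | 4 | 5 | 6 | 7 | 8
  row 9: 1 | 2 | 3 | 4 | 5 | 6 | 7 | 8 | 9

so w = (9, 1, 5, 7, 6, 8, 2, 3, 4).

ℓ(w)=21; the 3 essential cells (i,j,r):

[(1, 8, 0), (4, 6, 2), (6, 4, 1)]


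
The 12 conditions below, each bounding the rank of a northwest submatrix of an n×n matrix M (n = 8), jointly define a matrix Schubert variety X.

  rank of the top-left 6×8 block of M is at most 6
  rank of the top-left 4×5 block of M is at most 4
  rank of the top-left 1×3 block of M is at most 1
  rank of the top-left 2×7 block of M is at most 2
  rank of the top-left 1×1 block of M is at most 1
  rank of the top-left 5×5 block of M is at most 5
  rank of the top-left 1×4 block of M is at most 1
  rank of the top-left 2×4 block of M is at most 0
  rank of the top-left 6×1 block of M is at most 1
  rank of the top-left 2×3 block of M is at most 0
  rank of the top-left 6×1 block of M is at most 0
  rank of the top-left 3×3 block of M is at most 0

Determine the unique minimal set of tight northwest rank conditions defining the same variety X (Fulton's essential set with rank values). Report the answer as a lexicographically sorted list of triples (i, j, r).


Propagating the 12 rank bounds to every northwest block:

  0 | 0 | 0 | 0 | 1 | 1 | 1 | 1
  0 | 0 | 0 | 0 | 1 | 2 | 2 | 2
  0 | 0 | 0 | 1 | 2 | 3 | 3 | 3
  0 | 1 | 1 | 2 | 3 | 4 | 4 | 4
  0 | 1 | 2 | 3 | 4 | 5 | 5 | 5
  0 | 1 | 2 | 3 | 4 | 5 | 6 | 6
  1 | 2 | 3 | 4 | 5 | 6 | 7 | 7
  1 | 2 | 3 | 4 | 5 | 6 | 7 | 8

the unique w with this rank table is (5, 6, 4, 2, 3, 7, 1, 8).

3 SE-corners of the 14-cell Rothe diagram give Ess(w):

[(2, 4, 0), (3, 3, 0), (6, 1, 0)]


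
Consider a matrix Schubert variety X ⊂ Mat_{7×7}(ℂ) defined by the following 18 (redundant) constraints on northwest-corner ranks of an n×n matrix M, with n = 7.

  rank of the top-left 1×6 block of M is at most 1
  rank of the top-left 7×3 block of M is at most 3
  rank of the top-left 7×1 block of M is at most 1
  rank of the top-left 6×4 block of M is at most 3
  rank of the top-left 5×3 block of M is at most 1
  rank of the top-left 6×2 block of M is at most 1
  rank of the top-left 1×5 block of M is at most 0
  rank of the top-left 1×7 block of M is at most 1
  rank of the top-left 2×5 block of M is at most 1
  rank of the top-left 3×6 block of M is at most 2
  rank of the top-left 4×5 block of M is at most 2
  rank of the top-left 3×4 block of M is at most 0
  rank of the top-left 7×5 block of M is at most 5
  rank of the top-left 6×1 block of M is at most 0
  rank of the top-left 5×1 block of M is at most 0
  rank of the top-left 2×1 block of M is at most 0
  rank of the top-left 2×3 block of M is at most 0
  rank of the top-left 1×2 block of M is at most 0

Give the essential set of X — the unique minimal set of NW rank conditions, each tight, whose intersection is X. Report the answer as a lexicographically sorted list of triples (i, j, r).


Computing R[i][j] = min implied NW-rank bound (n=7, 18 conditions):

  i=1: 0  0  0  0  0  1  1
  i=2: 0  0  0  0  1  2  2
  i=3: 0  0  0  0  1  2  3
  i=4: 0  1  1  1  2  3  4
  i=5: 0  1  1  2  3  4  5
  i=6: 0  1  2  3  4  5  6
  i=7: 1  2  3  4  5  6  7

the unique w with this rank table is (6, 5, 7, 2, 4, 3, 1).

Fulton essential set (4 of the 17 Rothe cells):

[(1, 5, 0), (3, 4, 0), (5, 3, 1), (6, 1, 0)]


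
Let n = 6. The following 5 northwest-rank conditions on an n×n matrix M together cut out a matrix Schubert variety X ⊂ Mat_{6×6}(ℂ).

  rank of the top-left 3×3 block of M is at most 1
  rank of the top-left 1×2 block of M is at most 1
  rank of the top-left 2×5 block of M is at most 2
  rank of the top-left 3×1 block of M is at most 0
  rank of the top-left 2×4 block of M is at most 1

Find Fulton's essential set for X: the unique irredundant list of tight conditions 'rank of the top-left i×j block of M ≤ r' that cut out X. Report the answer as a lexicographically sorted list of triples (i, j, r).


Rank table r_w(6×6) implied by the 5 constraints:

  0 | 1 | 1 | 1 | 1 | 1
  0 | 1 | 1 | 1 | 2 | 2
  0 | 1 | 1 | 2 | 3 | 3
  1 | 2 | 2 | 3 | 4 | 4
  1 | 2 | 3 | 4 | 5 | 5
  1 | 2 | 3 | 4 | 5 | 6

giving w = (2, 5, 4, 1, 3, 6) via Δ²R.

|D(w)|=6, |Ess(w)|=3:

[(2, 4, 1), (3, 1, 0), (3, 3, 1)]
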